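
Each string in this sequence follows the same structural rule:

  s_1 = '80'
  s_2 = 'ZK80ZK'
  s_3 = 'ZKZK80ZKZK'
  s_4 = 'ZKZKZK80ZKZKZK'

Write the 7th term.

ZKZKZKZKZKZK80ZKZKZKZKZKZK

s(k+1) = ZK·s(k)·ZK, so each term gains ZK as a prefix and ZK as a suffix.
From ZKZKZK80ZKZKZK, 3 further steps: ZKZKZK80ZKZKZK → ZKZKZKZK80ZKZKZKZK → ZKZKZKZKZK80ZKZKZKZKZK → (answer).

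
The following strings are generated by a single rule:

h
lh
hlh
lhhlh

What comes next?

This is a Fibonacci-style word recurrence s(k) = s(k−2)·s(k−1): e.g. h·lh = hlh.
So term 5 is hlh·lhhlh.

hlhlhhlh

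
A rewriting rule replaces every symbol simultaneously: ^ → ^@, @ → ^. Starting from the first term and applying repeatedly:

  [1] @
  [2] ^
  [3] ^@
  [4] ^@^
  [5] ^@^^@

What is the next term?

^@^^@^@^

Rewriting each symbol of ^@^^@: ^→^@, @→^, ^→^@, ^→^@, @→^, which concatenates to ^@ ^ ^@ ^@ ^.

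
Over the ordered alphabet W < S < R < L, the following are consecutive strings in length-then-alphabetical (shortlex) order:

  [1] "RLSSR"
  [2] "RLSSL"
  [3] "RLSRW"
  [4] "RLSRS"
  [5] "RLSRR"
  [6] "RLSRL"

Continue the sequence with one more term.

RLSLW

Treat RLSRL as a base-4 numeral over the given alphabet and add one, carrying through any trailing L's.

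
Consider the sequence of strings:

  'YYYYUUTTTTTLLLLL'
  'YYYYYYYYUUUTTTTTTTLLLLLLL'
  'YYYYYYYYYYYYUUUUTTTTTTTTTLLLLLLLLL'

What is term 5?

YYYYYYYYYYYYYYYYYYYYUUUUUUTTTTTTTTTTTTTLLLLLLLLLLLLL

The n-th term is 4n Y's then n+1 U's then 2n+3 T's then 2n+3 L's (n = 1, 2, …).
Setting n = 5 gives 20, 6, 13, 13 characters in each block.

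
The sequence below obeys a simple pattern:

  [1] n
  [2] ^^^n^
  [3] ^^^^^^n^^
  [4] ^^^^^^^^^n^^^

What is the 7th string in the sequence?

Every step adds ^^^ to the front and ^ to the end of the previous string.
From ^^^^^^^^^n^^^, 3 further steps: ^^^^^^^^^n^^^ → ^^^^^^^^^^^^n^^^^ → ^^^^^^^^^^^^^^^n^^^^^ → (answer).

^^^^^^^^^^^^^^^^^^n^^^^^^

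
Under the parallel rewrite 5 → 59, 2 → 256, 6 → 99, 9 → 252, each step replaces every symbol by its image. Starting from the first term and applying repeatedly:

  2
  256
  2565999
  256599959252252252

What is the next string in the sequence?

25659995925225225259252256592562565925625659256

φ(256599959252252252) expands symbol-by-symbol to 256 59 99 59 252 252 252 59 252 256 59 256 256 59 256 256 59 256; joining the 18 pieces gives the next term.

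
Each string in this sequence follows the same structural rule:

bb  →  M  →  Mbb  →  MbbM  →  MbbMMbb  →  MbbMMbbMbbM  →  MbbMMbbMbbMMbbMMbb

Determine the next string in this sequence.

MbbMMbbMbbMMbbMMbbMbbMMbbMbbM

Each term (from the third on) is the previous term followed by the one before it: term 3 = M·bb = Mbb.
So term 8 is MbbMMbbMbbMMbbMMbb·MbbMMbbMbbM.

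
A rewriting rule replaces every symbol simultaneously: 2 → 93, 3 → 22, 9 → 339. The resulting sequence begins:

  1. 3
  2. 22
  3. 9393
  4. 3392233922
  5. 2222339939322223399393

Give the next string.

Applying the rule to each of the 22 symbols of 2222339939322223399393 gives the pieces 93 93 93 93 22 22 339 339 22 339 22 93 93 93 93 22 22 339 339 22 339 22, which concatenate to the answer.

93939393222233933922339229393939322223393392233922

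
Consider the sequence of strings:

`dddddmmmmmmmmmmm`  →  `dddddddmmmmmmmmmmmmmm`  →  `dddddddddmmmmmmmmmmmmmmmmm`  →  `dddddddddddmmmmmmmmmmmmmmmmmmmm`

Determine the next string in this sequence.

dddddddddddddmmmmmmmmmmmmmmmmmmmmmmm

The n-th term is 2n-1 d's then 3n+2 m's, where the shown terms are n = 3, 4, 5, 6.
At n = 7 the blocks have lengths 13, 23.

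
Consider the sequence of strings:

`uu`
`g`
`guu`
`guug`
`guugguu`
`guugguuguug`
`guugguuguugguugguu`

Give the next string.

This is a Fibonacci-style word recurrence s(k) = s(k−1)·s(k−2): e.g. g·uu = guu.
Continuing: guugguuguugguugguu · guugguuguug gives term 8.

guugguuguugguugguuguugguuguug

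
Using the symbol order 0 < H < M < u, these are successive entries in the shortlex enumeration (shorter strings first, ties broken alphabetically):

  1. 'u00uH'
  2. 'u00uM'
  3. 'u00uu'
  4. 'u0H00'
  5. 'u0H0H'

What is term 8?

Advancing 3 positions from u0H0H through u0H0H → u0H0M → u0H0u reaches term 8.

u0HH0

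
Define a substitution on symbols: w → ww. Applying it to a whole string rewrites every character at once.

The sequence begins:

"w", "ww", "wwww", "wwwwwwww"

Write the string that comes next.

Apply φ to wwwwwwww symbol by symbol: w→ww, w→ww, w→ww, w→ww, w→ww, w→ww, w→ww, w→ww; joined: ww ww ww ww ww ww ww ww.

wwwwwwwwwwwwwwww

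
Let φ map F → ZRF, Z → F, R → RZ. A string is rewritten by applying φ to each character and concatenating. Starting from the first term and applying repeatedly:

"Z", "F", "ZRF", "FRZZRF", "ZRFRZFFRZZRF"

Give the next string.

Apply φ to ZRFRZFFRZZRF symbol by symbol: Z→F, R→RZ, F→ZRF, R→RZ, Z→F, F→ZRF, F→ZRF, R→RZ, Z→F, Z→F, R→RZ, F→ZRF; joined: F RZ ZRF RZ F ZRF ZRF RZ F F RZ ZRF.

FRZZRFRZFZRFZRFRZFFRZZRF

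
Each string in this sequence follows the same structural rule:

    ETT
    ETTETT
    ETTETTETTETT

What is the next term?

Each string is two copies of the previous one concatenated.
One more doubling of ETTETTETTETT gives the answer.

ETTETTETTETTETTETTETTETT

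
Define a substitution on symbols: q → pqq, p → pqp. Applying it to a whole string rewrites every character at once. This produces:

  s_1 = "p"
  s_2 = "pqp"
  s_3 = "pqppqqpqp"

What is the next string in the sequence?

pqppqqpqppqppqqpqqpqppqqpqp

Expanding pqppqqpqp: p→pqp, q→pqq, p→pqp, p→pqp, q→pqq, q→pqq, p→pqp, q→pqq, p→pqp. Concatenated: pqp pqq pqp pqp pqq pqq pqp pqq pqp.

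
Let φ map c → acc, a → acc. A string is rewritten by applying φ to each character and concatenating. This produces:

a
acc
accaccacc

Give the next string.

accaccaccaccaccaccaccaccacc

Rewriting each symbol of accaccacc: a→acc, c→acc, c→acc, a→acc, c→acc, c→acc, a→acc, c→acc, c→acc, which concatenates to acc acc acc acc acc acc acc acc acc.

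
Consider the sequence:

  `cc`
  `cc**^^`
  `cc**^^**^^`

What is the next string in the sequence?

cc**^^**^^**^^

Every step adds **^^ to the end: s(k+1) = s(k)·**^^.
One more step from cc**^^**^^ gives the answer.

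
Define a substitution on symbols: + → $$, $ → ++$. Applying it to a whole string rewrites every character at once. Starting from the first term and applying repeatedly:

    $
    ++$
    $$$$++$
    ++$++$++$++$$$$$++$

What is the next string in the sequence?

$$$$++$$$$$++$$$$$++$$$$$++$++$++$++$++$$$$$++$

φ(++$++$++$++$$$$$++$) expands symbol-by-symbol to $$ $$ ++$ $$ $$ ++$ $$ $$ ++$ $$ $$ ++$ ++$ ++$ ++$ ++$ $$ $$ ++$; joining the 19 pieces gives the next term.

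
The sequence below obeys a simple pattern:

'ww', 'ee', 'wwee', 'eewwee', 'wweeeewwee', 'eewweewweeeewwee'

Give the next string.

From term 3 onward, concatenate the second-to-last term with the last: ww·ee = wwee, ee·wwee = eewwee, …
So term 7 is wweeeewwee·eewweewweeeewwee.

wweeeewweeeewweewweeeewwee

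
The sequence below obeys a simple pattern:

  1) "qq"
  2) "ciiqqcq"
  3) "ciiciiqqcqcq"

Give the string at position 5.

ciiciiciiciiqqcqcqcqcq

Each term wraps the previous one in cii on the left and cq on the right.
From ciiciiqqcqcq, 2 further steps: ciiciiqqcqcq → ciiciiciiqqcqcqcq → (answer).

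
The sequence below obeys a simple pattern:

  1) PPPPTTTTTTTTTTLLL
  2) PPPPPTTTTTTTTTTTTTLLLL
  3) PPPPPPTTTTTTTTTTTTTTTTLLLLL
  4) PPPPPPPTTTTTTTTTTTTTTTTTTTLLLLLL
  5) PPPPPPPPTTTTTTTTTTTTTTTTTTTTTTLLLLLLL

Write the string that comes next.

PPPPPPPPPTTTTTTTTTTTTTTTTTTTTTTTTTLLLLLLLL

Reading off run lengths: P runs 4, 5, 6, 7, 8; T runs 10, 13, 16, 19, 22; L runs 3, 4, 5, 6, 7 — each is linear in n, where the shown terms are n = 3, 4, 5, 6, 7.
At n = 8 the blocks have lengths 9, 25, 8.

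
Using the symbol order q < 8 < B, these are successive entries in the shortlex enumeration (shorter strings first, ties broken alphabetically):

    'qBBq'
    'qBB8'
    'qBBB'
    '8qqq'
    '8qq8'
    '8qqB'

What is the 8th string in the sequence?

Advancing 2 positions from 8qqB through 8qqB → 8q8q reaches term 8.

8q88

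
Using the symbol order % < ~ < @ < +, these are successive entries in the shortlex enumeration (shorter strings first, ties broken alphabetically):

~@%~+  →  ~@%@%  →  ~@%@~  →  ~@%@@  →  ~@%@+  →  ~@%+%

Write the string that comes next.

The successor of ~@%+% increments the rightmost position that isn't already + and resets every position after it to %.

~@%+~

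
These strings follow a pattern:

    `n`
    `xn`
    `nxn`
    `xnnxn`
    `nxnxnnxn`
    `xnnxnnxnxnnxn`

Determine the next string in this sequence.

nxnxnnxnxnnxnnxnxnnxn

This is a Fibonacci-style word recurrence s(k) = s(k−2)·s(k−1): e.g. n·xn = nxn.
The next term joins nxnxnnxn and xnnxnnxnxnnxn.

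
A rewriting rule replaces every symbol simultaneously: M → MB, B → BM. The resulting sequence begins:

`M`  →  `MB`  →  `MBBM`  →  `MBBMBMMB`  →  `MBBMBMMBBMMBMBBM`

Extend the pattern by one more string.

φ(MBBMBMMBBMMBMBBM) expands symbol-by-symbol to MB BM BM MB BM MB MB BM BM MB MB BM MB BM BM MB; joining the 16 pieces gives the next term.

MBBMBMMBBMMBMBBMBMMBMBBMMBBMBMMB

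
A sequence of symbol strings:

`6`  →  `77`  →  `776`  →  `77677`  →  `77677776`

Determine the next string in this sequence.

Each term (from the third on) is the previous term followed by the one before it: term 3 = 77·6 = 776.
The next term joins 77677776 and 77677.

7767777677677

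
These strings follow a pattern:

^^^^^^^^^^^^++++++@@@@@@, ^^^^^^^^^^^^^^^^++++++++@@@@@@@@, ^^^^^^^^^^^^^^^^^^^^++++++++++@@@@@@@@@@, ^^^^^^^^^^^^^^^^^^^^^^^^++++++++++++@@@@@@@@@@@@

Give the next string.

^^^^^^^^^^^^^^^^^^^^^^^^^^^^++++++++++++++@@@@@@@@@@@@@@

The n-th term is 4n ^'s then 2n +'s then 2n @'s, where the shown terms are n = 3, 4, 5, 6.
At n = 7 the blocks have lengths 28, 14, 14.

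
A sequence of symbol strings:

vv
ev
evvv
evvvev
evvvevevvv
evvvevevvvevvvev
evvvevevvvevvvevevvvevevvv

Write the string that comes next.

evvvevevvvevvvevevvvevevvvevvvevevvvevvvev

This is a Fibonacci-style word recurrence s(k) = s(k−1)·s(k−2): e.g. ev·vv = evvv.
Continuing: evvvevevvvevvvevevvvevevvv · evvvevevvvevvvev gives term 8.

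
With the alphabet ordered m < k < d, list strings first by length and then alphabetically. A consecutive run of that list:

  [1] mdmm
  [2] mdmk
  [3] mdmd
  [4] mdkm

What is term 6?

Continuing the enumeration 2 steps past mdkm: mdkm → mdkk → (answer).

mdkd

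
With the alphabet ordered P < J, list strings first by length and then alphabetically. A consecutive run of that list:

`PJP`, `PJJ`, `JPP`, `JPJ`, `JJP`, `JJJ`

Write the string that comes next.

After JJJ the length-3 strings are exhausted; the first length-4 string is 4 copies of P.

PPPP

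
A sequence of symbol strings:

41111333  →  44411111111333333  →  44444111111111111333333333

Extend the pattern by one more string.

44444441111111111111111333333333333

The n-th term is 2n-1 4's then 4n 1's then 3n 3's (n = 1, 2, …).
For the next term, n = 4, so the run lengths are 7, 16, 12.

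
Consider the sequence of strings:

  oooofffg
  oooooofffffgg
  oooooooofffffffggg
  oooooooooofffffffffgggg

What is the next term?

oooooooooooofffffffffffggggg

The n-th term is 2n+2 o's then 2n+1 f's then n g's (n = 1, 2, …).
For the next term, n = 5, so the run lengths are 12, 11, 5.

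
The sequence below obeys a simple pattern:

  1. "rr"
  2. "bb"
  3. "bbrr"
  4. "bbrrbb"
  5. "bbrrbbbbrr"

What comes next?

This is a Fibonacci-style word recurrence s(k) = s(k−1)·s(k−2): e.g. bb·rr = bbrr.
So term 6 is bbrrbbbbrr·bbrrbb.

bbrrbbbbrrbbrrbb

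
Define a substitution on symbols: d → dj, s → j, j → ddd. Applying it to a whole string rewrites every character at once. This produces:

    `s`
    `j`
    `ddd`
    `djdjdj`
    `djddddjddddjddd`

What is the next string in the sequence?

djddddjdjdjdjddddjdjdjdjddddjdjdj

φ(djddddjddddjddd) expands symbol-by-symbol to dj ddd dj dj dj dj ddd dj dj dj dj ddd dj dj dj; joining the 15 pieces gives the next term.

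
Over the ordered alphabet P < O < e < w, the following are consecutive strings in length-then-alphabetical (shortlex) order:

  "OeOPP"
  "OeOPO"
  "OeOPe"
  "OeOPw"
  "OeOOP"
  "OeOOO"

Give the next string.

OeOOe

The successor of OeOOO increments the rightmost position that isn't already w and resets every position after it to P.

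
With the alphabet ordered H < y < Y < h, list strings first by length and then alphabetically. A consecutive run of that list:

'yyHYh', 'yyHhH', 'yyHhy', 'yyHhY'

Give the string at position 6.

Continuing the enumeration 2 steps past yyHhY: yyHhY → yyHhh → (answer).

yyyHH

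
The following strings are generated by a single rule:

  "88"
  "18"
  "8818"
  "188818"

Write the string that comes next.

8818188818

Each term (from the third on) is the two preceding terms concatenated in order: term 3 = 88·18 = 8818.
The next term joins 8818 and 188818.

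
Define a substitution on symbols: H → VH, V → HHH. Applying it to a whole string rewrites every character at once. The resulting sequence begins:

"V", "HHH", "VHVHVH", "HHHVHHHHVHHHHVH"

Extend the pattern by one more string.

Rewriting the 15 symbols of HHHVHHHHVHHHHVH one by one yields VH VH VH HHH VH VH VH VH HHH VH VH VH VH HHH VH; concatenated:

VHVHVHHHHVHVHVHVHHHHVHVHVHVHHHHVH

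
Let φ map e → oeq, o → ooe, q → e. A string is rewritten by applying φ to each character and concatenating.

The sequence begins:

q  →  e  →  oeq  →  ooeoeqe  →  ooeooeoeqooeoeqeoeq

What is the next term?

φ(ooeooeoeqooeoeqeoeq) expands symbol-by-symbol to ooe ooe oeq ooe ooe oeq ooe oeq e ooe ooe oeq ooe oeq e oeq ooe oeq e; joining the 19 pieces gives the next term.

ooeooeoeqooeooeoeqooeoeqeooeooeoeqooeoeqeoeqooeoeqe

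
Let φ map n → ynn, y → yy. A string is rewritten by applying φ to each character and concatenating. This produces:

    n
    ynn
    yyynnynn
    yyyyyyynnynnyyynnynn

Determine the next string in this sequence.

yyyyyyyyyyyyyyynnynnyyynnynnyyyyyyynnynnyyynnynn

Replace each of the 20 characters of yyyyyyynnynnyyynnynn in place — yy yy yy yy yy yy yy ynn ynn yy ynn ynn yy yy yy ynn ynn yy ynn ynn — and concatenate.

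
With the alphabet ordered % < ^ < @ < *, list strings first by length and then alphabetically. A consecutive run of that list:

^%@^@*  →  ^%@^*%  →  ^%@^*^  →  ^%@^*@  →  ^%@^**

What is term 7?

^%@@%^

Stepping forward 2 times from ^%@^**: ^%@^** → ^%@@%%, then the target.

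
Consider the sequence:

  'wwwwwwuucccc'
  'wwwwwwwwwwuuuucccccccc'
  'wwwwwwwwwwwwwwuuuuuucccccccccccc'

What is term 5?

wwwwwwwwwwwwwwwwwwwwwwuuuuuuuuuucccccccccccccccccccc

Term n consists of 4n+2 w's, followed by 2n u's, followed by 4n c's (n = 1, 2, …).
For term 5, n = 5, so the run lengths are 22, 10, 20.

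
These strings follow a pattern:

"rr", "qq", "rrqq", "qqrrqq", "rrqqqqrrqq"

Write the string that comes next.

qqrrqqrrqqqqrrqq

Each term (from the third on) is the two preceding terms concatenated in order: term 3 = rr·qq = rrqq.
The next term joins qqrrqq and rrqqqqrrqq.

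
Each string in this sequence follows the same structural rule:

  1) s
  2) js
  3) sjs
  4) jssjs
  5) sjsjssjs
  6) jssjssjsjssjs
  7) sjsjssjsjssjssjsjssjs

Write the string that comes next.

This is a Fibonacci-style word recurrence s(k) = s(k−2)·s(k−1): e.g. s·js = sjs.
Continuing: jssjssjsjssjs · sjsjssjsjssjssjsjssjs gives term 8.

jssjssjsjssjssjsjssjsjssjssjsjssjs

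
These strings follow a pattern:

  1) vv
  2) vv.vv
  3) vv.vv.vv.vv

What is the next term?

s(k+1) = s(k)·.·s(k) — each term doubles the last with '.' between the halves.
So the next term is two copies of vv.vv.vv.vv with '.' between the halves.

vv.vv.vv.vv.vv.vv.vv.vv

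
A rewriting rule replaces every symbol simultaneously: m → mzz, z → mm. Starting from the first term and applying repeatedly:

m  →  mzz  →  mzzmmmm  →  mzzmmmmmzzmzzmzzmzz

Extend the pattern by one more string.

Rewriting the 19 symbols of mzzmmmmmzzmzzmzzmzz one by one yields mzz mm mm mzz mzz mzz mzz mzz mm mm mzz mm mm mzz mm mm mzz mm mm; concatenated:

mzzmmmmmzzmzzmzzmzzmzzmmmmmzzmmmmmzzmmmmmzzmmmm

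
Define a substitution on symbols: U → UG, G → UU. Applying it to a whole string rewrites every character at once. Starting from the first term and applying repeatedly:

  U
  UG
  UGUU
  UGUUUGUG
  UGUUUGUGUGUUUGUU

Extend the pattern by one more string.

Applying the rule to each of the 16 symbols of UGUUUGUGUGUUUGUU gives the pieces UG UU UG UG UG UU UG UU UG UU UG UG UG UU UG UG, which concatenate to the answer.

UGUUUGUGUGUUUGUUUGUUUGUGUGUUUGUG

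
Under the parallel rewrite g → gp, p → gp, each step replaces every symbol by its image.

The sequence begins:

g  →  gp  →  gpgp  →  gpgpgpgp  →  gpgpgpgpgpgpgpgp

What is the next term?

Rewriting the 16 symbols of gpgpgpgpgpgpgpgp one by one yields gp gp gp gp gp gp gp gp gp gp gp gp gp gp gp gp; concatenated:

gpgpgpgpgpgpgpgpgpgpgpgpgpgpgpgp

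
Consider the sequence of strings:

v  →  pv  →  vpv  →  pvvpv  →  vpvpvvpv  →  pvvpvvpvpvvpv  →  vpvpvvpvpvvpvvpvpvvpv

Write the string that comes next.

From term 3 onward, concatenate the second-to-last term with the last: v·pv = vpv, pv·vpv = pvvpv, …
The next term joins pvvpvvpvpvvpv and vpvpvvpvpvvpvvpvpvvpv.

pvvpvvpvpvvpvvpvpvvpvpvvpvvpvpvvpv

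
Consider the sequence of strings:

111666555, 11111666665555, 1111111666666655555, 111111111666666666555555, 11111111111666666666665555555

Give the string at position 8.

The n-th term is 2n+1 1's then 2n+1 6's then n+2 5's (n = 1, 2, …).
At n = 8 the blocks have lengths 17, 17, 10.

11111111111111111666666666666666665555555555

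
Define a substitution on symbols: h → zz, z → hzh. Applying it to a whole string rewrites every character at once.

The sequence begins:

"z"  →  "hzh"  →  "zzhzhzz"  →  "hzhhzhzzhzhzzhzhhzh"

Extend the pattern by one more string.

Applying the rule to each of the 19 symbols of hzhhzhzzhzhzzhzhhzh gives the pieces zz hzh zz zz hzh zz hzh hzh zz hzh zz hzh hzh zz hzh zz zz hzh zz, which concatenate to the answer.

zzhzhzzzzhzhzzhzhhzhzzhzhzzhzhhzhzzhzhzzzzhzhzz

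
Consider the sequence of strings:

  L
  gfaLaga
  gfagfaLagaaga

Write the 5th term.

gfagfagfagfaLagaagaagaaga

s(k+1) = gfa·s(k)·aga, so each term gains gfa as a prefix and aga as a suffix.
From gfagfaLagaaga, 2 further steps: gfagfaLagaaga → gfagfagfaLagaagaaga → (answer).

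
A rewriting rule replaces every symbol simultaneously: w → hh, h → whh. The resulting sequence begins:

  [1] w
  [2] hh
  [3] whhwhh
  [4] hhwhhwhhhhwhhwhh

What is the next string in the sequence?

whhwhhhhwhhwhhhhwhhwhhwhhwhhhhwhhwhhhhwhhwhh

Replace each of the 16 characters of hhwhhwhhhhwhhwhh in place — whh whh hh whh whh hh whh whh whh whh hh whh whh hh whh whh — and concatenate.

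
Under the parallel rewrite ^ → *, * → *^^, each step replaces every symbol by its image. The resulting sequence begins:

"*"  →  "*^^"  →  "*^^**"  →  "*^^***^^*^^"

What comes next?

Apply φ to *^^***^^*^^ symbol by symbol: *→*^^, ^→*, ^→*, *→*^^, *→*^^, *→*^^, ^→*, ^→*, *→*^^, ^→*, ^→*; joined: *^^ * * *^^ *^^ *^^ * * *^^ * *.

*^^***^^*^^*^^***^^**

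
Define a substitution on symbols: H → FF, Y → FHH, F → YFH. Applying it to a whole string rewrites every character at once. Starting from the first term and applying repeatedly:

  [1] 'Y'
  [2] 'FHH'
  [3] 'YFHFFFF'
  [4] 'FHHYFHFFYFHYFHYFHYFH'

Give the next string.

Rewriting the 20 symbols of FHHYFHFFYFHYFHYFHYFH one by one yields YFH FF FF FHH YFH FF YFH YFH FHH YFH FF FHH YFH FF FHH YFH FF FHH YFH FF; concatenated:

YFHFFFFFHHYFHFFYFHYFHFHHYFHFFFHHYFHFFFHHYFHFFFHHYFHFF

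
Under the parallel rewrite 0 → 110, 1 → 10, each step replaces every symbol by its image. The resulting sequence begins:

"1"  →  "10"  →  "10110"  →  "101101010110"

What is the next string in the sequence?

10110101011010110101101010110

Apply φ to 101101010110 symbol by symbol: 1→10, 0→110, 1→10, 1→10, 0→110, 1→10, 0→110, 1→10, 0→110, 1→10, 1→10, 0→110; joined: 10 110 10 10 110 10 110 10 110 10 10 110.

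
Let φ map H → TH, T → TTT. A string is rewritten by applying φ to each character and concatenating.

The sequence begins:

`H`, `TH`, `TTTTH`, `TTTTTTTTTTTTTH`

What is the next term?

Replace each of the 14 characters of TTTTTTTTTTTTTH in place — TTT TTT TTT TTT TTT TTT TTT TTT TTT TTT TTT TTT TTT TH — and concatenate.

TTTTTTTTTTTTTTTTTTTTTTTTTTTTTTTTTTTTTTTTH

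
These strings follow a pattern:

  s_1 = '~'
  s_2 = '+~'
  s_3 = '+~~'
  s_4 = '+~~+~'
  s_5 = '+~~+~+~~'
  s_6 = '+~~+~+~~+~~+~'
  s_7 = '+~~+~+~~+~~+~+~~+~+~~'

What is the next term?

+~~+~+~~+~~+~+~~+~+~~+~~+~+~~+~~+~

Each term (from the third on) is the previous term followed by the one before it: term 3 = +~·~ = +~~.
So term 8 is +~~+~+~~+~~+~+~~+~+~~·+~~+~+~~+~~+~.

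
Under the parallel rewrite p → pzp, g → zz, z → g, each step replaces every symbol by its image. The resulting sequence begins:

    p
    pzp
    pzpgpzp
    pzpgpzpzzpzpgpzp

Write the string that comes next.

Rewriting the 16 symbols of pzpgpzpzzpzpgpzp one by one yields pzp g pzp zz pzp g pzp g g pzp g pzp zz pzp g pzp; concatenated:

pzpgpzpzzpzpgpzpggpzpgpzpzzpzpgpzp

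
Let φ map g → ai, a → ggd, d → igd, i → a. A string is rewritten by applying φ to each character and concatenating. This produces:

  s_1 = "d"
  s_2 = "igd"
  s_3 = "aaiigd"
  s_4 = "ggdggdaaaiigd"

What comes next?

aiaiigdaiaiigdggdggdggdaaaiigd

Applying the rule to each of the 13 symbols of ggdggdaaaiigd gives the pieces ai ai igd ai ai igd ggd ggd ggd a a ai igd, which concatenate to the answer.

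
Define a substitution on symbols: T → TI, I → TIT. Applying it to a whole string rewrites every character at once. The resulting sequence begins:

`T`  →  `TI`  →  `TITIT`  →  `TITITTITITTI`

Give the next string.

TITITTITITTITITITTITITTITITIT

Expanding TITITTITITTI: T→TI, I→TIT, T→TI, I→TIT, T→TI, T→TI, I→TIT, T→TI, I→TIT, T→TI, T→TI, I→TIT. Concatenated: TI TIT TI TIT TI TI TIT TI TIT TI TI TIT.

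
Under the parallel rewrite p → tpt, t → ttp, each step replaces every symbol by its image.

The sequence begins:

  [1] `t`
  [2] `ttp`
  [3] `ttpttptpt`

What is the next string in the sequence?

ttpttptptttpttptptttptptttp

Apply φ to ttpttptpt symbol by symbol: t→ttp, t→ttp, p→tpt, t→ttp, t→ttp, p→tpt, t→ttp, p→tpt, t→ttp; joined: ttp ttp tpt ttp ttp tpt ttp tpt ttp.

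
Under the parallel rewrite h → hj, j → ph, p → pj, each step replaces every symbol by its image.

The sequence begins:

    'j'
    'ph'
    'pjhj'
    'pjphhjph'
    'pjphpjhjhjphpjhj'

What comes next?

pjphpjhjpjphhjphhjphpjhjpjphhjph

φ(pjphpjhjhjphpjhj) expands symbol-by-symbol to pj ph pj hj pj ph hj ph hj ph pj hj pj ph hj ph; joining the 16 pieces gives the next term.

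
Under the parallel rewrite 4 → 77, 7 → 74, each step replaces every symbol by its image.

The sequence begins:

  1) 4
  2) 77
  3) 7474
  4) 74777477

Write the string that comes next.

Expanding 74777477: 7→74, 4→77, 7→74, 7→74, 7→74, 4→77, 7→74, 7→74. Concatenated: 74 77 74 74 74 77 74 74.

7477747474777474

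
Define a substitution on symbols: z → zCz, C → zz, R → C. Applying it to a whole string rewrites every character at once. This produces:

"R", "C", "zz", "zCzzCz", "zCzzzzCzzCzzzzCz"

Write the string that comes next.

Rewriting the 16 symbols of zCzzzzCzzCzzzzCz one by one yields zCz zz zCz zCz zCz zCz zz zCz zCz zz zCz zCz zCz zCz zz zCz; concatenated:

zCzzzzCzzCzzCzzCzzzzCzzCzzzzCzzCzzCzzCzzzzCz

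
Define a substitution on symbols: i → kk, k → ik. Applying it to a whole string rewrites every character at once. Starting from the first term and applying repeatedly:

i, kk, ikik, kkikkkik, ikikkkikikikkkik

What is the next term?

Applying the rule to each of the 16 symbols of ikikkkikikikkkik gives the pieces kk ik kk ik ik ik kk ik kk ik kk ik ik ik kk ik, which concatenate to the answer.

kkikkkikikikkkikkkikkkikikikkkik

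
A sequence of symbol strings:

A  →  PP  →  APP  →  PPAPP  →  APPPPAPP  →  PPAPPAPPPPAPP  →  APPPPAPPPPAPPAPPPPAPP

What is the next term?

This is a Fibonacci-style word recurrence s(k) = s(k−2)·s(k−1): e.g. A·PP = APP.
So term 8 is PPAPPAPPPPAPP·APPPPAPPPPAPPAPPPPAPP.

PPAPPAPPPPAPPAPPPPAPPPPAPPAPPPPAPP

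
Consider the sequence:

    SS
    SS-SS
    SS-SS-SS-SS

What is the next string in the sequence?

s(k+1) = s(k)·-·s(k) — each term doubles the last with '-' between the halves.
One more doubling of SS-SS-SS-SS gives the answer.

SS-SS-SS-SS-SS-SS-SS-SS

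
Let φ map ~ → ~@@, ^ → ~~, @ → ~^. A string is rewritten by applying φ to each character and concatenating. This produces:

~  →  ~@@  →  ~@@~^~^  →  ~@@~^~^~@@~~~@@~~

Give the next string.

φ(~@@~^~^~@@~~~@@~~) expands symbol-by-symbol to ~@@ ~^ ~^ ~@@ ~~ ~@@ ~~ ~@@ ~^ ~^ ~@@ ~@@ ~@@ ~^ ~^ ~@@ ~@@; joining the 17 pieces gives the next term.

~@@~^~^~@@~~~@@~~~@@~^~^~@@~@@~@@~^~^~@@~@@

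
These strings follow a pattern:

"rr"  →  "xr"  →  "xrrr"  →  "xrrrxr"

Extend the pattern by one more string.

xrrrxrxrrr

From term 3 onward, concatenate the last term with the second-to-last: xr·rr = xrrr, xrrr·xr = xrrrxr, …
So term 5 is xrrrxr·xrrr.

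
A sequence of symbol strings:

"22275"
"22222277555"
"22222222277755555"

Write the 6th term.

22222222222222222277777755555555555

Reading off run lengths: 2 runs 3, 6, 9; 7 runs 1, 2, 3; 5 runs 1, 3, 5 — each is linear in n (n = 1, 2, …).
Setting n = 6 gives 18, 6, 11 characters in each block.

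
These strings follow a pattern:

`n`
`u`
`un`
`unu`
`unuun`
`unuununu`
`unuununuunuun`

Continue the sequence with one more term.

unuununuunuununuununu

From term 3 onward, concatenate the last term with the second-to-last: u·n = un, un·u = unu, …
So term 8 is unuununuunuun·unuununu.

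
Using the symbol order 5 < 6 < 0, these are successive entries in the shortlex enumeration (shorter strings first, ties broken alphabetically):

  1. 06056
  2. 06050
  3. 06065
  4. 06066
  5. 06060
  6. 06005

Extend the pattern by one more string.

06006

Find the rightmost character of 06005 below 0, bump it to the next letter, and reset everything to its right to 5.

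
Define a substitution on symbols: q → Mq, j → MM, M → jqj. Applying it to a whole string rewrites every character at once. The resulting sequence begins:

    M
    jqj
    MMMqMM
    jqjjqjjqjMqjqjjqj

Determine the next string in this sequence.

φ(jqjjqjjqjMqjqjjqj) expands symbol-by-symbol to MM Mq MM MM Mq MM MM Mq MM jqj Mq MM Mq MM MM Mq MM; joining the 17 pieces gives the next term.

MMMqMMMMMqMMMMMqMMjqjMqMMMqMMMMMqMM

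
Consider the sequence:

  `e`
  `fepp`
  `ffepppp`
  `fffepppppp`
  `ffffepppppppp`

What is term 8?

s(k+1) = f·s(k)·pp, so each term gains f as a prefix and pp as a suffix.
From ffffepppppppp, 3 further steps: ffffepppppppp → fffffepppppppppp → ffffffepppppppppppp → (answer).

fffffffepppppppppppppp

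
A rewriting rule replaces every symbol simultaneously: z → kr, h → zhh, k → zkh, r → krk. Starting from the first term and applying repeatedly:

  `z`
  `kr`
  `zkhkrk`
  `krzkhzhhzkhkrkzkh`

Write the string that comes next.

φ(krzkhzhhzkhkrkzkh) expands symbol-by-symbol to zkh krk kr zkh zhh kr zhh zhh kr zkh zhh zkh krk zkh kr zkh zhh; joining the 17 pieces gives the next term.

zkhkrkkrzkhzhhkrzhhzhhkrzkhzhhzkhkrkzkhkrzkhzhh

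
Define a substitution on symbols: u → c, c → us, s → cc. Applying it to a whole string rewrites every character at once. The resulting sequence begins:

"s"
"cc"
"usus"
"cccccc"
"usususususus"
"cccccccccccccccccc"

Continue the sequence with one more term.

Applying the rule to each of the 18 symbols of cccccccccccccccccc gives the pieces us us us us us us us us us us us us us us us us us us, which concatenate to the answer.

usususususususususususususususususus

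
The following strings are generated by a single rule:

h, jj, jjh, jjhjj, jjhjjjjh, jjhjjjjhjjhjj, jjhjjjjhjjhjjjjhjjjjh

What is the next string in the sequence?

Each term (from the third on) is the previous term followed by the one before it: term 3 = jj·h = jjh.
Continuing: jjhjjjjhjjhjjjjhjjjjh · jjhjjjjhjjhjj gives term 8.

jjhjjjjhjjhjjjjhjjjjhjjhjjjjhjjhjj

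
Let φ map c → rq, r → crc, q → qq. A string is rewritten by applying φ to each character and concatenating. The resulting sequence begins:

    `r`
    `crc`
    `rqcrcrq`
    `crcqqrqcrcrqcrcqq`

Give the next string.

Rewriting the 17 symbols of crcqqrqcrcrqcrcqq one by one yields rq crc rq qq qq crc qq rq crc rq crc qq rq crc rq qq qq; concatenated:

rqcrcrqqqqqcrcqqrqcrcrqcrcqqrqcrcrqqqqq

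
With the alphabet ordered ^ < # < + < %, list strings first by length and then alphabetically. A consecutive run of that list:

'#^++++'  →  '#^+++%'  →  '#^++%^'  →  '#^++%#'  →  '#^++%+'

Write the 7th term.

#^+%^^

Continuing the enumeration 2 steps past #^++%+: #^++%+ → #^++%% → (answer).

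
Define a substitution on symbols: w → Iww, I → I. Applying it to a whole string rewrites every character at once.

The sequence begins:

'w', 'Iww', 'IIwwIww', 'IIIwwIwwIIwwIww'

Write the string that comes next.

Rewriting the 15 symbols of IIIwwIwwIIwwIww one by one yields I I I Iww Iww I Iww Iww I I Iww Iww I Iww Iww; concatenated:

IIIIwwIwwIIwwIwwIIIwwIwwIIwwIww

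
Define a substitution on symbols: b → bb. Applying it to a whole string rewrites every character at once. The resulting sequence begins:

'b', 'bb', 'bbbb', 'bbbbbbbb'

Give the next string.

bbbbbbbbbbbbbbbb

Rewriting each symbol of bbbbbbbb: b→bb, b→bb, b→bb, b→bb, b→bb, b→bb, b→bb, b→bb, which concatenates to bb bb bb bb bb bb bb bb.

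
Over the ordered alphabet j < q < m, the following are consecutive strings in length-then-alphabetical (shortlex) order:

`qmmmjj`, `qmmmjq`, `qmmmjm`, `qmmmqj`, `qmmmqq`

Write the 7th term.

Advancing 2 positions from qmmmqq through qmmmqq → qmmmqm reaches term 7.

qmmmmj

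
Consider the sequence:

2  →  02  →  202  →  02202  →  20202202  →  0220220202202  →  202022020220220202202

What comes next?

0220220202202202022020220220202202

From term 3 onward, concatenate the second-to-last term with the last: 2·02 = 202, 02·202 = 02202, …
Continuing: 0220220202202 · 202022020220220202202 gives term 8.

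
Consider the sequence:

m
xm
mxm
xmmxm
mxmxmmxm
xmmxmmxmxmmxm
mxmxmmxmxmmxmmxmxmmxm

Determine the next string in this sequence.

xmmxmmxmxmmxmmxmxmmxmxmmxmmxmxmmxm

Each term (from the third on) is the two preceding terms concatenated in order: term 3 = m·xm = mxm.
The next term joins xmmxmmxmxmmxm and mxmxmmxmxmmxmmxmxmmxm.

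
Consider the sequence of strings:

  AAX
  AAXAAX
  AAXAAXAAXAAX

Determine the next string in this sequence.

AAXAAXAAXAAXAAXAAXAAXAAX

s(k+1) = s(k)·s(k) — each term doubles the last.
So the next term is two copies of AAXAAXAAXAAX.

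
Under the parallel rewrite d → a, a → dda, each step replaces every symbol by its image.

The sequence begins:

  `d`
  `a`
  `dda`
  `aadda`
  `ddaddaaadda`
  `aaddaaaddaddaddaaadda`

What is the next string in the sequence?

Replace each of the 21 characters of aaddaaaddaddaddaaadda in place — dda dda a a dda dda dda a a dda a a dda a a dda dda dda a a dda — and concatenate.

ddaddaaaddaddaddaaaddaaaddaaaddaddaddaaadda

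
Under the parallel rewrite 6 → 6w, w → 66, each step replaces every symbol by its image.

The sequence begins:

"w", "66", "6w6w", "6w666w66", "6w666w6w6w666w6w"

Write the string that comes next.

Replace each of the 16 characters of 6w666w6w6w666w6w in place — 6w 66 6w 6w 6w 66 6w 66 6w 66 6w 6w 6w 66 6w 66 — and concatenate.

6w666w6w6w666w666w666w6w6w666w66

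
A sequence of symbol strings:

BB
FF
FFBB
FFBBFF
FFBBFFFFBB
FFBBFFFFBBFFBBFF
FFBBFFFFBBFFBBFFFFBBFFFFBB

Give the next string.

FFBBFFFFBBFFBBFFFFBBFFFFBBFFBBFFFFBBFFBBFF

Each term (from the third on) is the previous term followed by the one before it: term 3 = FF·BB = FFBB.
Continuing: FFBBFFFFBBFFBBFFFFBBFFFFBB · FFBBFFFFBBFFBBFF gives term 8.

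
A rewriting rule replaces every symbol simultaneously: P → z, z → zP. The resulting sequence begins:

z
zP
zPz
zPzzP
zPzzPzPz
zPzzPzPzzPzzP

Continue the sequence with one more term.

zPzzPzPzzPzzPzPzzPzPz

φ(zPzzPzPzzPzzP) expands symbol-by-symbol to zP z zP zP z zP z zP zP z zP zP z; joining the 13 pieces gives the next term.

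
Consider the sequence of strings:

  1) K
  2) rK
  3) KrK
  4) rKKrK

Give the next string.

This is a Fibonacci-style word recurrence s(k) = s(k−2)·s(k−1): e.g. K·rK = KrK.
Continuing: KrK · rKKrK gives term 5.

KrKrKKrK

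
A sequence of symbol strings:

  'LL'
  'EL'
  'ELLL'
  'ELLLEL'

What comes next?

This is a Fibonacci-style word recurrence s(k) = s(k−1)·s(k−2): e.g. EL·LL = ELLL.
The next term joins ELLLEL and ELLL.

ELLLELELLL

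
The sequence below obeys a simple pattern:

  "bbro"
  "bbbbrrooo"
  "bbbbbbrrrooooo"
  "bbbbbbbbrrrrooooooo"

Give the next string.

bbbbbbbbbbrrrrrooooooooo

Each string has the form b^{2n} r^{n} o^{2n-1} (n = 1, 2, …).
Setting n = 5 gives 10, 5, 9 characters in each block.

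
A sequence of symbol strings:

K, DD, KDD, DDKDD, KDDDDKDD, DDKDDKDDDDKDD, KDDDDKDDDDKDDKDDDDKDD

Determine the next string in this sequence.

This is a Fibonacci-style word recurrence s(k) = s(k−2)·s(k−1): e.g. K·DD = KDD.
The next term joins DDKDDKDDDDKDD and KDDDDKDDDDKDDKDDDDKDD.

DDKDDKDDDDKDDKDDDDKDDDDKDDKDDDDKDD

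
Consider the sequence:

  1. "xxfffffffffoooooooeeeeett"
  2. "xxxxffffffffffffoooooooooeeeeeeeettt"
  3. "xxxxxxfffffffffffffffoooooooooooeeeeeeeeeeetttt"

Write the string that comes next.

xxxxxxxxffffffffffffffffffoooooooooooooeeeeeeeeeeeeeettttt

Reading off run lengths: x runs 2, 4, 6; f runs 9, 12, 15; o runs 7, 9, 11; e runs 5, 8, 11; t runs 2, 3, 4 — each is linear in n, where the shown terms are n = 2, 3, 4.
For the next term, n = 5, so the run lengths are 8, 18, 13, 14, 5.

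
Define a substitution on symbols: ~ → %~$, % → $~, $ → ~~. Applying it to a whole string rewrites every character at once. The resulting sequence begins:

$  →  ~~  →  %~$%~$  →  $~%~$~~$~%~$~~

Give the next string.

Replace each of the 14 characters of $~%~$~~$~%~$~~ in place — ~~ %~$ $~ %~$ ~~ %~$ %~$ ~~ %~$ $~ %~$ ~~ %~$ %~$ — and concatenate.

~~%~$$~%~$~~%~$%~$~~%~$$~%~$~~%~$%~$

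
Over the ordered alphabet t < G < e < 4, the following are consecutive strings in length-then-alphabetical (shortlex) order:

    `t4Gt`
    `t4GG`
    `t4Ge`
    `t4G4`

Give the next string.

Treat t4G4 as a base-4 numeral over the given alphabet and add one, carrying through any trailing 4's.

t4et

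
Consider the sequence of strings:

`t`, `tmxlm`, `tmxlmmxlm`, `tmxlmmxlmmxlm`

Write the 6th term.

tmxlmmxlmmxlmmxlmmxlm

The strings grow by a fixed suffix mxlm each time.
From tmxlmmxlmmxlm, 2 further steps: tmxlmmxlmmxlm → tmxlmmxlmmxlmmxlm → (answer).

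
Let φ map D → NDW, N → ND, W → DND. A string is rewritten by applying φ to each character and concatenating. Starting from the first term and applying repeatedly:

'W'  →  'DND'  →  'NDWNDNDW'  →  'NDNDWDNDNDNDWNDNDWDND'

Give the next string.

Replace each of the 21 characters of NDNDWDNDNDNDWNDNDWDND in place — ND NDW ND NDW DND NDW ND NDW ND NDW ND NDW DND ND NDW ND NDW DND NDW ND NDW — and concatenate.

NDNDWNDNDWDNDNDWNDNDWNDNDWNDNDWDNDNDNDWNDNDWDNDNDWNDNDW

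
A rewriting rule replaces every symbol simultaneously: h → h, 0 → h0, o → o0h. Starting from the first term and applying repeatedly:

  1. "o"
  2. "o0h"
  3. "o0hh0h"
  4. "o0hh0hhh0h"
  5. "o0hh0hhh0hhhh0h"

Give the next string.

o0hh0hhh0hhhh0hhhhh0h

φ(o0hh0hhh0hhhh0h) expands symbol-by-symbol to o0h h0 h h h0 h h h h0 h h h h h0 h; joining the 15 pieces gives the next term.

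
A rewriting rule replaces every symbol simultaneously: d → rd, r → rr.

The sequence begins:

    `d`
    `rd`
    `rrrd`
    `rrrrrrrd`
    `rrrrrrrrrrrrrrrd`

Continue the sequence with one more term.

Replace each of the 16 characters of rrrrrrrrrrrrrrrd in place — rr rr rr rr rr rr rr rr rr rr rr rr rr rr rr rd — and concatenate.

rrrrrrrrrrrrrrrrrrrrrrrrrrrrrrrd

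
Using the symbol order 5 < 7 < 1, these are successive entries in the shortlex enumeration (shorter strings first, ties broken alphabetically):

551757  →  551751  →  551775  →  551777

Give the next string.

551771

Treat 551777 as a base-3 numeral over the given alphabet and add one, carrying through any trailing 1's.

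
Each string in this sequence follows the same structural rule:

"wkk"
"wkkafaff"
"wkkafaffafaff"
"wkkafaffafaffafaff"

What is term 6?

Each term is the previous one with afaff appended.
From wkkafaffafaffafaff, 2 further steps: wkkafaffafaffafaff → wkkafaffafaffafaffafaff → (answer).

wkkafaffafaffafaffafaffafaff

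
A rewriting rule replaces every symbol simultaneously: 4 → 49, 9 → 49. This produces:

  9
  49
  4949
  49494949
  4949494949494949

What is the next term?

Rewriting the 16 symbols of 4949494949494949 one by one yields 49 49 49 49 49 49 49 49 49 49 49 49 49 49 49 49; concatenated:

49494949494949494949494949494949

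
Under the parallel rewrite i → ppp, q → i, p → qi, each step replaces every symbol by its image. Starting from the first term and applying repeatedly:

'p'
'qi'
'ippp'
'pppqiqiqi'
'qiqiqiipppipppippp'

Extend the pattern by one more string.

φ(qiqiqiipppipppippp) expands symbol-by-symbol to i ppp i ppp i ppp ppp qi qi qi ppp qi qi qi ppp qi qi qi; joining the 18 pieces gives the next term.

ipppipppippppppqiqiqipppqiqiqipppqiqiqi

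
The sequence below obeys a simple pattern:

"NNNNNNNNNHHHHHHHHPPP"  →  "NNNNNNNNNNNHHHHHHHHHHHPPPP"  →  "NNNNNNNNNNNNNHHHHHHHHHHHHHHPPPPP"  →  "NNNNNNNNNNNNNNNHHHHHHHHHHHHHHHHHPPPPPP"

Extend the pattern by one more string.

NNNNNNNNNNNNNNNNNHHHHHHHHHHHHHHHHHHHHPPPPPPP

Each string has the form N^{2n+3} H^{3n-1} P^{n}, where the shown terms are n = 3, 4, 5, 6.
At n = 7 the blocks have lengths 17, 20, 7.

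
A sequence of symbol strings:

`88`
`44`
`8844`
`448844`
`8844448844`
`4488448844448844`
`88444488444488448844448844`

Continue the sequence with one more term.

448844884444884488444488444488448844448844

From term 3 onward, concatenate the second-to-last term with the last: 88·44 = 8844, 44·8844 = 448844, …
So term 8 is 4488448844448844·88444488444488448844448844.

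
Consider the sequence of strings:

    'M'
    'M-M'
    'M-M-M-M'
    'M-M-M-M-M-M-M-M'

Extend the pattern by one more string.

Every step duplicates the string with '-' between the halves.
Doubling M-M-M-M-M-M-M-M with '-' between the halves:

M-M-M-M-M-M-M-M-M-M-M-M-M-M-M-M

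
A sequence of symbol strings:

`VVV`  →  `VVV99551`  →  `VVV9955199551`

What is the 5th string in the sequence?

VVV99551995519955199551

Every step adds 99551 to the end: s(k+1) = s(k)·99551.
From VVV9955199551, 2 further steps: VVV9955199551 → VVV995519955199551 → (answer).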